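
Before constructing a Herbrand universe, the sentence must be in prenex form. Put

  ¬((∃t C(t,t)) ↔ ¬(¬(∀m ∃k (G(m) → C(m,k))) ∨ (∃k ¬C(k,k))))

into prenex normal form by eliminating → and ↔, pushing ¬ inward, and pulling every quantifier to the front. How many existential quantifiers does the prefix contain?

First replace A → B with ¬A ∨ B; A ↔ B as (¬A ∨ B) ∧ (¬B ∨ A).
  ¬((¬(∃t C(t,t)) ∨ ¬(¬(∀m ∃k (¬G(m) ∨ C(m,k))) ∨ (∃k ¬C(k,k)))) ∧ (¬¬(¬(∀m ∃k (¬G(m) ∨ C(m,k))) ∨ (∃k ¬C(k,k))) ∨ (∃t C(t,t))))
Drive negations inward (¬∀x A ≡ ∃x ¬A, ¬∃x A ≡ ∀x ¬A, De Morgan for ∧/∨):
  (∃t C(t,t)) ∧ ((∃m ∀k (G(m) ∧ ¬C(m,k))) ∨ (∃k ¬C(k,k))) ∨ (∀m ∃k (¬G(m) ∨ C(m,k))) ∧ (∀k C(k,k)) ∧ (∀t ¬C(t,t))
Give each quantifier a distinct variable: k↦q, m↦p, k↦s, k↦u, t↦y.
  (∃t C(t,t)) ∧ ((∃m ∀k (G(m) ∧ ¬C(m,k))) ∨ (∃q ¬C(q,q))) ∨ (∀p ∃s (¬G(p) ∨ C(p,s))) ∧ (∀u C(u,u)) ∧ (∀y ¬C(y,y))
Pull the quantifiers to the front (each side's bound variable is not free in the other side):
  ∃t ∃m ∀k ∃q ∀p ∃s ∀u ∀y (C(t,t) ∧ (G(m) ∧ ¬C(m,k) ∨ ¬C(q,q)) ∨ (¬G(p) ∨ C(p,s)) ∧ C(u,u) ∧ ¬C(y,y))
The prefix is ∃t ∃m ∀k ∃q ∀p ∃s ∀u ∀y: 4 universal, 4 existential.

4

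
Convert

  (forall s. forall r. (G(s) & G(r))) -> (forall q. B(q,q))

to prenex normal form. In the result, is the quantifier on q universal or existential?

universal

Eliminate → and ↔ using ¬ and ∨.
  ~(forall s. forall r. (G(s) & G(r))) | (forall q. B(q,q))
Drive negations inward (¬∀x A ≡ ∃x ¬A, ¬∃x A ≡ ∀x ¬A, De Morgan for ∧/∨):
  (exists s. exists r. (~G(s) | ~G(r))) | (forall q. B(q,q))
Finally move all quantifiers to the prefix:
  exists s. exists r. forall q. (~G(s) | ~G(r) | B(q,q))
The quantifier forall q sits under an even number of negations (counting the antecedent side of each →), so it remains universal.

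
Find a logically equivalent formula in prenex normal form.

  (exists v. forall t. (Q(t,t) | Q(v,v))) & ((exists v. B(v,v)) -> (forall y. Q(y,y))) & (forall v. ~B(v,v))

exists v. forall t. forall a. forall y. forall p. ((Q(t,t) | Q(v,v)) & (~B(a,a) | Q(y,y)) & ~B(p,p))

Rewrite implications/biconditionals: A → B as ¬A ∨ B.
  (exists v. forall t. (Q(t,t) | Q(v,v))) & (~(exists v. B(v,v)) | (forall y. Q(y,y))) & (forall v. ~B(v,v))
Move each ¬ inward, flipping quantifiers it crosses:
  (exists v. forall t. (Q(t,t) | Q(v,v))) & ((forall v. ~B(v,v)) | (forall y. Q(y,y))) & (forall v. ~B(v,v))
Give each quantifier a distinct variable: v↦a, v↦p.
  (exists v. forall t. (Q(t,t) | Q(v,v))) & ((forall a. ~B(a,a)) | (forall y. Q(y,y))) & (forall p. ~B(p,p))
Extract every quantifier outward, since the variables are now distinct and don't occur free across branches:
  exists v. forall t. forall a. forall y. forall p. ((Q(t,t) | Q(v,v)) & (~B(a,a) | Q(y,y)) & ~B(p,p))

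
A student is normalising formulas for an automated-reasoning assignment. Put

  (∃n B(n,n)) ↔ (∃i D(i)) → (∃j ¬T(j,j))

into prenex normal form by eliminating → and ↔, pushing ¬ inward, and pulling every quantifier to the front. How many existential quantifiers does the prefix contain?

Eliminate → and ↔ using ¬ and ∨; A ↔ B as (¬A ∨ B) ∧ (¬B ∨ A).
  (¬(∃n B(n,n)) ∨ ¬(∃i D(i)) ∨ (∃j ¬T(j,j))) ∧ (¬(¬(∃i D(i)) ∨ (∃j ¬T(j,j))) ∨ (∃n B(n,n)))
Move each ¬ inward, flipping quantifiers it crosses:
  ((∀n ¬B(n,n)) ∨ (∀i ¬D(i)) ∨ (∃j ¬T(j,j))) ∧ ((∃i D(i)) ∧ (∀j T(j,j)) ∨ (∃n B(n,n)))
Standardize variables apart so no two quantifiers bind the same name: i↦z, j↦x, n↦y1.
  ((∀n ¬B(n,n)) ∨ (∀i ¬D(i)) ∨ (∃j ¬T(j,j))) ∧ ((∃z D(z)) ∧ (∀x T(x,x)) ∨ (∃y1 B(y1,y1)))
Finally move all quantifiers to the prefix:
  ∀n ∀i ∃j ∃z ∀x ∃y1 ((¬B(n,n) ∨ ¬D(i) ∨ ¬T(j,j)) ∧ (D(z) ∧ T(x,x) ∨ B(y1,y1)))
The prefix is ∀n ∀i ∃j ∃z ∀x ∃y1: 3 universal, 3 existential.

3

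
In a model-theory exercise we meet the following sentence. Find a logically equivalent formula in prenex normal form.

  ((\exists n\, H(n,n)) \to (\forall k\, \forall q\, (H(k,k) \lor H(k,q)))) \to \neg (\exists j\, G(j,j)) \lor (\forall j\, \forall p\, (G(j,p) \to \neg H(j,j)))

Eliminate → and ↔ using ¬ and ∨.
  \neg (\neg (\exists n\, H(n,n)) \lor (\forall k\, \forall q\, (H(k,k) \lor H(k,q)))) \lor \neg (\exists j\, G(j,j)) \lor (\forall j\, \forall p\, (\neg G(j,p) \lor \neg H(j,j)))
Drive negations inward (¬∀x A ≡ ∃x ¬A, ¬∃x A ≡ ∀x ¬A, De Morgan for ∧/∨):
  (\exists n\, H(n,n)) \land (\exists k\, \exists q\, (\neg H(k,k) \land \neg H(k,q))) \lor (\forall j\, \neg G(j,j)) \lor (\forall j\, \forall p\, (\neg G(j,p) \lor \neg H(j,j)))
Standardize variables apart so no two quantifiers bind the same name: j↦x.
  (\exists n\, H(n,n)) \land (\exists k\, \exists q\, (\neg H(k,k) \land \neg H(k,q))) \lor (\forall j\, \neg G(j,j)) \lor (\forall x\, \forall p\, (\neg G(x,p) \lor \neg H(x,x)))
Pull the quantifiers to the front (each side's bound variable is not free in the other side):
  \exists n\, \exists k\, \exists q\, \forall j\, \forall x\, \forall p\, (H(n,n) \land \neg H(k,k) \land \neg H(k,q) \lor \neg G(j,j) \lor \neg G(x,p) \lor \neg H(x,x))

\exists n\, \exists k\, \exists q\, \forall j\, \forall x\, \forall p\, (H(n,n) \land \neg H(k,k) \land \neg H(k,q) \lor \neg G(j,j) \lor \neg G(x,p) \lor \neg H(x,x))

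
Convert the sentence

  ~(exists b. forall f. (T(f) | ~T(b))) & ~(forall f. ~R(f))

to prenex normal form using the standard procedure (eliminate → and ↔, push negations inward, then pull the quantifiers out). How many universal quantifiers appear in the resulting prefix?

Push ¬ through the quantifiers and connectives to reach negation normal form:
  (forall b. exists f. (~T(f) & T(b))) & (exists f. R(f))
Standardize variables apart so no two quantifiers bind the same name: f↦w1.
  (forall b. exists f. (~T(f) & T(b))) & (exists w1. R(w1))
Extract every quantifier outward, since the variables are now distinct and don't occur free across branches:
  forall b. exists f. exists w1. (~T(f) & T(b) & R(w1))
The prefix is forall b exists f exists w1: 1 universal, 2 existential.

1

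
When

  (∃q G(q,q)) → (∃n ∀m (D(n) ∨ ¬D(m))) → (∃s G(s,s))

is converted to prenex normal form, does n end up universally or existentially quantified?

universal

First replace A → B with ¬A ∨ B.
  ¬(∃q G(q,q)) ∨ ¬(∃n ∀m (D(n) ∨ ¬D(m))) ∨ (∃s G(s,s))
Move each ¬ inward, flipping quantifiers it crosses:
  (∀q ¬G(q,q)) ∨ (∀n ∃m (¬D(n) ∧ D(m))) ∨ (∃s G(s,s))
All bound variables are already distinct, so no renaming is needed.
Extract every quantifier outward, since the variables are now distinct and don't occur free across branches:
  ∀q ∀n ∃m ∃s (¬G(q,q) ∨ ¬D(n) ∧ D(m) ∨ G(s,s))
The quantifier ∃n sits under an odd number of negations (counting the antecedent side of each →), so it flips to ∀n.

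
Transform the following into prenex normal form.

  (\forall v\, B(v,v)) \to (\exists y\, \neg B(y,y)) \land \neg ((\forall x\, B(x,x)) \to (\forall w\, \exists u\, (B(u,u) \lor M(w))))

\exists v\, \exists y\, \forall x\, \exists w\, \forall u\, (\neg B(v,v) \lor \neg B(y,y) \land B(x,x) \land \neg B(u,u) \land \neg M(w))

Eliminate → and ↔ using ¬ and ∨.
  \neg (\forall v\, B(v,v)) \lor (\exists y\, \neg B(y,y)) \land \neg (\neg (\forall x\, B(x,x)) \lor (\forall w\, \exists u\, (B(u,u) \lor M(w))))
Move each ¬ inward, flipping quantifiers it crosses:
  (\exists v\, \neg B(v,v)) \lor (\exists y\, \neg B(y,y)) \land (\forall x\, B(x,x)) \land (\exists w\, \forall u\, (\neg B(u,u) \land \neg M(w)))
All bound variables are already distinct, so no renaming is needed.
Extract every quantifier outward, since the variables are now distinct and don't occur free across branches:
  \exists v\, \exists y\, \forall x\, \exists w\, \forall u\, (\neg B(v,v) \lor \neg B(y,y) \land B(x,x) \land \neg B(u,u) \land \neg M(w))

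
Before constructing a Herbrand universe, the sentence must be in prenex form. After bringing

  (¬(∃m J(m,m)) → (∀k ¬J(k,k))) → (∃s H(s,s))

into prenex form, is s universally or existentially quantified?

existential

Eliminate → and ↔ using ¬ and ∨.
  ¬(¬¬(∃m J(m,m)) ∨ (∀k ¬J(k,k))) ∨ (∃s H(s,s))
Drive negations inward (¬∀x A ≡ ∃x ¬A, ¬∃x A ≡ ∀x ¬A, De Morgan for ∧/∨):
  (∀m ¬J(m,m)) ∧ (∃k J(k,k)) ∨ (∃s H(s,s))
Pull the quantifiers to the front (each side's bound variable is not free in the other side):
  ∀m ∃k ∃s (¬J(m,m) ∧ J(k,k) ∨ H(s,s))
The quantifier ∃s sits under an even number of negations (counting the antecedent side of each →), so it remains existential.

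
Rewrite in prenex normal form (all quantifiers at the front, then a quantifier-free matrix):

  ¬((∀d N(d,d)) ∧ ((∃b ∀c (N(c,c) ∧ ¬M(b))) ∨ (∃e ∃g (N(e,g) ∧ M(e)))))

∃d ∀b ∃c ∀e ∀g (¬N(d,d) ∨ (¬N(c,c) ∨ M(b)) ∧ (¬N(e,g) ∨ ¬M(e)))

Drive negations inward (¬∀x A ≡ ∃x ¬A, ¬∃x A ≡ ∀x ¬A, De Morgan for ∧/∨):
  (∃d ¬N(d,d)) ∨ (∀b ∃c (¬N(c,c) ∨ M(b))) ∧ (∀e ∀g (¬N(e,g) ∨ ¬M(e)))
Finally move all quantifiers to the prefix:
  ∃d ∀b ∃c ∀e ∀g (¬N(d,d) ∨ (¬N(c,c) ∨ M(b)) ∧ (¬N(e,g) ∨ ¬M(e)))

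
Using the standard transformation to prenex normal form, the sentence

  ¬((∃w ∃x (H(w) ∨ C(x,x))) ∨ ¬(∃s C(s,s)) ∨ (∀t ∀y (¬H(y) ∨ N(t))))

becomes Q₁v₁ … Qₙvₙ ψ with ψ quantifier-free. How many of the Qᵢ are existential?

3

Push ¬ through the quantifiers and connectives to reach negation normal form:
  (∀w ∀x (¬H(w) ∧ ¬C(x,x))) ∧ (∃s C(s,s)) ∧ (∃t ∃y (H(y) ∧ ¬N(t)))
Pull the quantifiers to the front (each side's bound variable is not free in the other side):
  ∀w ∀x ∃s ∃t ∃y (¬H(w) ∧ ¬C(x,x) ∧ C(s,s) ∧ H(y) ∧ ¬N(t))
The prefix is ∀w ∀x ∃s ∃t ∃y: 2 universal, 3 existential.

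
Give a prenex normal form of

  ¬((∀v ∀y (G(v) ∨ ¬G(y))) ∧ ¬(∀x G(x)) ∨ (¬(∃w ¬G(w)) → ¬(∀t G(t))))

∃v ∃y ∀x ∀w ∀t ((¬G(v) ∧ G(y) ∨ G(x)) ∧ G(w) ∧ G(t))

Eliminate → and ↔ using ¬ and ∨.
  ¬((∀v ∀y (G(v) ∨ ¬G(y))) ∧ ¬(∀x G(x)) ∨ ¬¬(∃w ¬G(w)) ∨ ¬(∀t G(t)))
Move each ¬ inward, flipping quantifiers it crosses:
  ((∃v ∃y (¬G(v) ∧ G(y))) ∨ (∀x G(x))) ∧ (∀w G(w)) ∧ (∀t G(t))
All bound variables are already distinct, so no renaming is needed.
Extract every quantifier outward, since the variables are now distinct and don't occur free across branches:
  ∃v ∃y ∀x ∀w ∀t ((¬G(v) ∧ G(y) ∨ G(x)) ∧ G(w) ∧ G(t))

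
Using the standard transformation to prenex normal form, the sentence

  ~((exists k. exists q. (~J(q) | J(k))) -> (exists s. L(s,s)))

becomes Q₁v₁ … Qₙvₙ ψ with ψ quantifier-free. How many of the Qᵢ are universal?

First replace A → B with ¬A ∨ B.
  ~(~(exists k. exists q. (~J(q) | J(k))) | (exists s. L(s,s)))
Push ¬ through the quantifiers and connectives to reach negation normal form:
  (exists k. exists q. (~J(q) | J(k))) & (forall s. ~L(s,s))
All bound variables are already distinct, so no renaming is needed.
Pull the quantifiers to the front (each side's bound variable is not free in the other side):
  exists k. exists q. forall s. ((~J(q) | J(k)) & ~L(s,s))
The prefix is exists k exists q forall s: 1 universal, 2 existential.

1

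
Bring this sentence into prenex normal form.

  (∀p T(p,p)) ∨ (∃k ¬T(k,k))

All bound variables are already distinct, so no renaming is needed.
Extract every quantifier outward, since the variables are now distinct and don't occur free across branches:
  ∀p ∃k (T(p,p) ∨ ¬T(k,k))

∀p ∃k (T(p,p) ∨ ¬T(k,k))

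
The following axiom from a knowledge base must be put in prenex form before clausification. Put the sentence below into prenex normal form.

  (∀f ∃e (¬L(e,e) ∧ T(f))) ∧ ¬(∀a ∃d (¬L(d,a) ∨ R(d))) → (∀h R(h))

Eliminate → and ↔ using ¬ and ∨.
  ¬((∀f ∃e (¬L(e,e) ∧ T(f))) ∧ ¬(∀a ∃d (¬L(d,a) ∨ R(d)))) ∨ (∀h R(h))
Move each ¬ inward, flipping quantifiers it crosses:
  (∃f ∀e (L(e,e) ∨ ¬T(f))) ∨ (∀a ∃d (¬L(d,a) ∨ R(d))) ∨ (∀h R(h))
All bound variables are already distinct, so no renaming is needed.
Finally move all quantifiers to the prefix:
  ∃f ∀e ∀a ∃d ∀h (L(e,e) ∨ ¬T(f) ∨ ¬L(d,a) ∨ R(d) ∨ R(h))

∃f ∀e ∀a ∃d ∀h (L(e,e) ∨ ¬T(f) ∨ ¬L(d,a) ∨ R(d) ∨ R(h))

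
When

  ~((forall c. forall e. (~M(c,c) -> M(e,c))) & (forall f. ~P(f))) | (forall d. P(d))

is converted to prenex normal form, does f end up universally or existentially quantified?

First replace A → B with ¬A ∨ B.
  ~((forall c. forall e. (~~M(c,c) | M(e,c))) & (forall f. ~P(f))) | (forall d. P(d))
Drive negations inward (¬∀x A ≡ ∃x ¬A, ¬∃x A ≡ ∀x ¬A, De Morgan for ∧/∨):
  (exists c. exists e. (~M(c,c) & ~M(e,c))) | (exists f. P(f)) | (forall d. P(d))
Pull the quantifiers to the front (each side's bound variable is not free in the other side):
  exists c. exists e. exists f. forall d. (~M(c,c) & ~M(e,c) | P(f) | P(d))
The quantifier forall f sits under an odd number of negations (counting the antecedent side of each →), so it flips to exists f.

existential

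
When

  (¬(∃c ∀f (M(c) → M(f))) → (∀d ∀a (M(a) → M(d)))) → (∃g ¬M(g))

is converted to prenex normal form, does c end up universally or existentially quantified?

Rewrite implications/biconditionals: A → B as ¬A ∨ B.
  ¬(¬¬(∃c ∀f (¬M(c) ∨ M(f))) ∨ (∀d ∀a (¬M(a) ∨ M(d)))) ∨ (∃g ¬M(g))
Move each ¬ inward, flipping quantifiers it crosses:
  (∀c ∃f (M(c) ∧ ¬M(f))) ∧ (∃d ∃a (M(a) ∧ ¬M(d))) ∨ (∃g ¬M(g))
Pull the quantifiers to the front (each side's bound variable is not free in the other side):
  ∀c ∃f ∃d ∃a ∃g (M(c) ∧ ¬M(f) ∧ M(a) ∧ ¬M(d) ∨ ¬M(g))
The quantifier ∃c sits under an odd number of negations (counting the antecedent side of each →), so it flips to ∀c.

universal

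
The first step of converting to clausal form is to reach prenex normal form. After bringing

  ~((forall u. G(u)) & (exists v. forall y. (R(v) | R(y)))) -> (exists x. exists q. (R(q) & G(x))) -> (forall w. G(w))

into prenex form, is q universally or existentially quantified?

First replace A → B with ¬A ∨ B.
  ~~((forall u. G(u)) & (exists v. forall y. (R(v) | R(y)))) | ~(exists x. exists q. (R(q) & G(x))) | (forall w. G(w))
Push ¬ through the quantifiers and connectives to reach negation normal form:
  (forall u. G(u)) & (exists v. forall y. (R(v) | R(y))) | (forall x. forall q. (~R(q) | ~G(x))) | (forall w. G(w))
Pull the quantifiers to the front (each side's bound variable is not free in the other side):
  forall u. exists v. forall y. forall x. forall q. forall w. (G(u) & (R(v) | R(y)) | ~R(q) | ~G(x) | G(w))
The quantifier exists q sits under an odd number of negations (counting the antecedent side of each →), so it flips to forall q.

universal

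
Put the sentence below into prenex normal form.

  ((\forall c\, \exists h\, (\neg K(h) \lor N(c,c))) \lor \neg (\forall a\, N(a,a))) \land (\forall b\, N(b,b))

\forall c\, \exists h\, \exists a\, \forall b\, ((\neg K(h) \lor N(c,c) \lor \neg N(a,a)) \land N(b,b))

Drive negations inward (¬∀x A ≡ ∃x ¬A, ¬∃x A ≡ ∀x ¬A, De Morgan for ∧/∨):
  ((\forall c\, \exists h\, (\neg K(h) \lor N(c,c))) \lor (\exists a\, \neg N(a,a))) \land (\forall b\, N(b,b))
All bound variables are already distinct, so no renaming is needed.
Pull the quantifiers to the front (each side's bound variable is not free in the other side):
  \forall c\, \exists h\, \exists a\, \forall b\, ((\neg K(h) \lor N(c,c) \lor \neg N(a,a)) \land N(b,b))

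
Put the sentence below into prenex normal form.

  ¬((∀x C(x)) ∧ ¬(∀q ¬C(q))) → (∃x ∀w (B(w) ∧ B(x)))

Rewrite implications/biconditionals: A → B as ¬A ∨ B.
  ¬¬((∀x C(x)) ∧ ¬(∀q ¬C(q))) ∨ (∃x ∀w (B(w) ∧ B(x)))
Push ¬ through the quantifiers and connectives to reach negation normal form:
  (∀x C(x)) ∧ (∃q C(q)) ∨ (∃x ∀w (B(w) ∧ B(x)))
Standardize variables apart so no two quantifiers bind the same name: x↦t.
  (∀x C(x)) ∧ (∃q C(q)) ∨ (∃t ∀w (B(w) ∧ B(t)))
Extract every quantifier outward, since the variables are now distinct and don't occur free across branches:
  ∀x ∃q ∃t ∀w (C(x) ∧ C(q) ∨ B(w) ∧ B(t))

∀x ∃q ∃t ∀w (C(x) ∧ C(q) ∨ B(w) ∧ B(t))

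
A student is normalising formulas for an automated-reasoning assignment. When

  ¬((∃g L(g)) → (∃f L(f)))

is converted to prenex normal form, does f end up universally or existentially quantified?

universal

Rewrite implications/biconditionals: A → B as ¬A ∨ B.
  ¬(¬(∃g L(g)) ∨ (∃f L(f)))
Push ¬ through the quantifiers and connectives to reach negation normal form:
  (∃g L(g)) ∧ (∀f ¬L(f))
All bound variables are already distinct, so no renaming is needed.
Finally move all quantifiers to the prefix:
  ∃g ∀f (L(g) ∧ ¬L(f))
The quantifier ∃f sits under an odd number of negations (counting the antecedent side of each →), so it flips to ∀f.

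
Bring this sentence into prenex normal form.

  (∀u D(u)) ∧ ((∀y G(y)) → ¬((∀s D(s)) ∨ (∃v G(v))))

Eliminate → and ↔ using ¬ and ∨.
  (∀u D(u)) ∧ (¬(∀y G(y)) ∨ ¬((∀s D(s)) ∨ (∃v G(v))))
Drive negations inward (¬∀x A ≡ ∃x ¬A, ¬∃x A ≡ ∀x ¬A, De Morgan for ∧/∨):
  (∀u D(u)) ∧ ((∃y ¬G(y)) ∨ (∃s ¬D(s)) ∧ (∀v ¬G(v)))
Pull the quantifiers to the front (each side's bound variable is not free in the other side):
  ∀u ∃y ∃s ∀v (D(u) ∧ (¬G(y) ∨ ¬D(s) ∧ ¬G(v)))

∀u ∃y ∃s ∀v (D(u) ∧ (¬G(y) ∨ ¬D(s) ∧ ¬G(v)))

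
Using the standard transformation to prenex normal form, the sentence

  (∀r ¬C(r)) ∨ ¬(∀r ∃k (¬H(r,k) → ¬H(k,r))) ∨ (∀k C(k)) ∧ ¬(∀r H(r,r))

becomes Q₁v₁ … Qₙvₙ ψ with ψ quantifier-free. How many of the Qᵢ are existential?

First replace A → B with ¬A ∨ B.
  (∀r ¬C(r)) ∨ ¬(∀r ∃k (¬¬H(r,k) ∨ ¬H(k,r))) ∨ (∀k C(k)) ∧ ¬(∀r H(r,r))
Drive negations inward (¬∀x A ≡ ∃x ¬A, ¬∃x A ≡ ∀x ¬A, De Morgan for ∧/∨):
  (∀r ¬C(r)) ∨ (∃r ∀k (¬H(r,k) ∧ H(k,r))) ∨ (∀k C(k)) ∧ (∃r ¬H(r,r))
Standardize variables apart so no two quantifiers bind the same name: r↦t, k↦v, r↦y.
  (∀r ¬C(r)) ∨ (∃t ∀k (¬H(t,k) ∧ H(k,t))) ∨ (∀v C(v)) ∧ (∃y ¬H(y,y))
Extract every quantifier outward, since the variables are now distinct and don't occur free across branches:
  ∀r ∃t ∀k ∀v ∃y (¬C(r) ∨ ¬H(t,k) ∧ H(k,t) ∨ C(v) ∧ ¬H(y,y))
The prefix is ∀r ∃t ∀k ∀v ∃y: 3 universal, 2 existential.

2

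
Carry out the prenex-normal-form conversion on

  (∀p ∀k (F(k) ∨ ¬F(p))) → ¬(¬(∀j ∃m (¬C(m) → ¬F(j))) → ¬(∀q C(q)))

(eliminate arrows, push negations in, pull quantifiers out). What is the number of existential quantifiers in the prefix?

Eliminate → and ↔ using ¬ and ∨.
  ¬(∀p ∀k (F(k) ∨ ¬F(p))) ∨ ¬(¬¬(∀j ∃m (¬¬C(m) ∨ ¬F(j))) ∨ ¬(∀q C(q)))
Move each ¬ inward, flipping quantifiers it crosses:
  (∃p ∃k (¬F(k) ∧ F(p))) ∨ (∃j ∀m (¬C(m) ∧ F(j))) ∧ (∀q C(q))
All bound variables are already distinct, so no renaming is needed.
Extract every quantifier outward, since the variables are now distinct and don't occur free across branches:
  ∃p ∃k ∃j ∀m ∀q (¬F(k) ∧ F(p) ∨ ¬C(m) ∧ F(j) ∧ C(q))
The prefix is ∃p ∃k ∃j ∀m ∀q: 2 universal, 3 existential.

3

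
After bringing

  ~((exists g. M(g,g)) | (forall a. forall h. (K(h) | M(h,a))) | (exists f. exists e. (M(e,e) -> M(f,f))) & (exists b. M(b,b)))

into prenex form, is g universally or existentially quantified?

Rewrite implications/biconditionals: A → B as ¬A ∨ B.
  ~((exists g. M(g,g)) | (forall a. forall h. (K(h) | M(h,a))) | (exists f. exists e. (~M(e,e) | M(f,f))) & (exists b. M(b,b)))
Drive negations inward (¬∀x A ≡ ∃x ¬A, ¬∃x A ≡ ∀x ¬A, De Morgan for ∧/∨):
  (forall g. ~M(g,g)) & (exists a. exists h. (~K(h) & ~M(h,a))) & ((forall f. forall e. (M(e,e) & ~M(f,f))) | (forall b. ~M(b,b)))
All bound variables are already distinct, so no renaming is needed.
Pull the quantifiers to the front (each side's bound variable is not free in the other side):
  forall g. exists a. exists h. forall f. forall e. forall b. (~M(g,g) & ~K(h) & ~M(h,a) & (M(e,e) & ~M(f,f) | ~M(b,b)))
The quantifier exists g sits under an odd number of negations (counting the antecedent side of each →), so it flips to forall g.

universal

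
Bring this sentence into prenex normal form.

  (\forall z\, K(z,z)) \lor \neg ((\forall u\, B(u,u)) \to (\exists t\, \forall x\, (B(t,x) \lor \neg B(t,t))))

\forall z\, \forall u\, \forall t\, \exists x\, (K(z,z) \lor B(u,u) \land \neg B(t,x) \land B(t,t))

Eliminate → and ↔ using ¬ and ∨.
  (\forall z\, K(z,z)) \lor \neg (\neg (\forall u\, B(u,u)) \lor (\exists t\, \forall x\, (B(t,x) \lor \neg B(t,t))))
Move each ¬ inward, flipping quantifiers it crosses:
  (\forall z\, K(z,z)) \lor (\forall u\, B(u,u)) \land (\forall t\, \exists x\, (\neg B(t,x) \land B(t,t)))
All bound variables are already distinct, so no renaming is needed.
Pull the quantifiers to the front (each side's bound variable is not free in the other side):
  \forall z\, \forall u\, \forall t\, \exists x\, (K(z,z) \lor B(u,u) \land \neg B(t,x) \land B(t,t))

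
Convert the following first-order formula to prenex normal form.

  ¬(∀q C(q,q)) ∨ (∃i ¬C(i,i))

∃q ∃i (¬C(q,q) ∨ ¬C(i,i))

Drive negations inward (¬∀x A ≡ ∃x ¬A, ¬∃x A ≡ ∀x ¬A, De Morgan for ∧/∨):
  (∃q ¬C(q,q)) ∨ (∃i ¬C(i,i))
All bound variables are already distinct, so no renaming is needed.
Pull the quantifiers to the front (each side's bound variable is not free in the other side):
  ∃q ∃i (¬C(q,q) ∨ ¬C(i,i))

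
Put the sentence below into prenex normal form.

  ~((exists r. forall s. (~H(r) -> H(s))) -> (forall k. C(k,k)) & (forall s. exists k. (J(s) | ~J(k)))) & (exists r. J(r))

Rewrite implications/biconditionals: A → B as ¬A ∨ B.
  ~(~(exists r. forall s. (~~H(r) | H(s))) | (forall k. C(k,k)) & (forall s. exists k. (J(s) | ~J(k)))) & (exists r. J(r))
Drive negations inward (¬∀x A ≡ ∃x ¬A, ¬∃x A ≡ ∀x ¬A, De Morgan for ∧/∨):
  (exists r. forall s. (H(r) | H(s))) & ((exists k. ~C(k,k)) | (exists s. forall k. (~J(s) & J(k)))) & (exists r. J(r))
Give each quantifier a distinct variable: s↦x1, k↦c, r↦p.
  (exists r. forall s. (H(r) | H(s))) & ((exists k. ~C(k,k)) | (exists x1. forall c. (~J(x1) & J(c)))) & (exists p. J(p))
Pull the quantifiers to the front (each side's bound variable is not free in the other side):
  exists r. forall s. exists k. exists x1. forall c. exists p. ((H(r) | H(s)) & (~C(k,k) | ~J(x1) & J(c)) & J(p))

exists r. forall s. exists k. exists x1. forall c. exists p. ((H(r) | H(s)) & (~C(k,k) | ~J(x1) & J(c)) & J(p))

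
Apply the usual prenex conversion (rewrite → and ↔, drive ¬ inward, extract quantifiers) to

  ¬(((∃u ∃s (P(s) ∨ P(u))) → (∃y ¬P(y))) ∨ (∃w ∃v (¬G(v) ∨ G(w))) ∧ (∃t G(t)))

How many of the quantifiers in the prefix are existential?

Rewrite implications/biconditionals: A → B as ¬A ∨ B.
  ¬(¬(∃u ∃s (P(s) ∨ P(u))) ∨ (∃y ¬P(y)) ∨ (∃w ∃v (¬G(v) ∨ G(w))) ∧ (∃t G(t)))
Move each ¬ inward, flipping quantifiers it crosses:
  (∃u ∃s (P(s) ∨ P(u))) ∧ (∀y P(y)) ∧ ((∀w ∀v (G(v) ∧ ¬G(w))) ∨ (∀t ¬G(t)))
Finally move all quantifiers to the prefix:
  ∃u ∃s ∀y ∀w ∀v ∀t ((P(s) ∨ P(u)) ∧ P(y) ∧ (G(v) ∧ ¬G(w) ∨ ¬G(t)))
The prefix is ∃u ∃s ∀y ∀w ∀v ∀t: 4 universal, 2 existential.

2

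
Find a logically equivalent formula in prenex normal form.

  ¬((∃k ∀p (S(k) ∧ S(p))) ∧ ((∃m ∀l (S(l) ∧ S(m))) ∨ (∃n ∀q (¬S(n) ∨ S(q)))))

∀k ∃p ∀m ∃l ∀n ∃q (¬S(k) ∨ ¬S(p) ∨ (¬S(l) ∨ ¬S(m)) ∧ S(n) ∧ ¬S(q))

Push ¬ through the quantifiers and connectives to reach negation normal form:
  (∀k ∃p (¬S(k) ∨ ¬S(p))) ∨ (∀m ∃l (¬S(l) ∨ ¬S(m))) ∧ (∀n ∃q (S(n) ∧ ¬S(q)))
All bound variables are already distinct, so no renaming is needed.
Extract every quantifier outward, since the variables are now distinct and don't occur free across branches:
  ∀k ∃p ∀m ∃l ∀n ∃q (¬S(k) ∨ ¬S(p) ∨ (¬S(l) ∨ ¬S(m)) ∧ S(n) ∧ ¬S(q))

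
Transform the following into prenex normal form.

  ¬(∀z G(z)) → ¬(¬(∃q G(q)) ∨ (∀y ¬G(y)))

∀z ∃q ∃y (G(z) ∨ G(q) ∧ G(y))

First replace A → B with ¬A ∨ B.
  ¬¬(∀z G(z)) ∨ ¬(¬(∃q G(q)) ∨ (∀y ¬G(y)))
Drive negations inward (¬∀x A ≡ ∃x ¬A, ¬∃x A ≡ ∀x ¬A, De Morgan for ∧/∨):
  (∀z G(z)) ∨ (∃q G(q)) ∧ (∃y G(y))
All bound variables are already distinct, so no renaming is needed.
Extract every quantifier outward, since the variables are now distinct and don't occur free across branches:
  ∀z ∃q ∃y (G(z) ∨ G(q) ∧ G(y))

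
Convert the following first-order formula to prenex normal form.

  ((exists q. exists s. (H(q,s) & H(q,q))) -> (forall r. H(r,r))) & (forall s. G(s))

First replace A → B with ¬A ∨ B.
  (~(exists q. exists s. (H(q,s) & H(q,q))) | (forall r. H(r,r))) & (forall s. G(s))
Push ¬ through the quantifiers and connectives to reach negation normal form:
  ((forall q. forall s. (~H(q,s) | ~H(q,q))) | (forall r. H(r,r))) & (forall s. G(s))
Rename bound variables to avoid capture: s↦y.
  ((forall q. forall s. (~H(q,s) | ~H(q,q))) | (forall r. H(r,r))) & (forall y. G(y))
Extract every quantifier outward, since the variables are now distinct and don't occur free across branches:
  forall q. forall s. forall r. forall y. ((~H(q,s) | ~H(q,q) | H(r,r)) & G(y))

forall q. forall s. forall r. forall y. ((~H(q,s) | ~H(q,q) | H(r,r)) & G(y))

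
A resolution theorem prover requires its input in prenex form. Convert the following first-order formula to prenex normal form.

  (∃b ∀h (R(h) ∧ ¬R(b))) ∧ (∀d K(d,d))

∃b ∀h ∀d (R(h) ∧ ¬R(b) ∧ K(d,d))

Finally move all quantifiers to the prefix:
  ∃b ∀h ∀d (R(h) ∧ ¬R(b) ∧ K(d,d))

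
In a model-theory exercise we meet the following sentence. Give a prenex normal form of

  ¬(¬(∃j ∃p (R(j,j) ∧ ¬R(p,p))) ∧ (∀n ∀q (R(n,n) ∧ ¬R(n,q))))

∃j ∃p ∃n ∃q (R(j,j) ∧ ¬R(p,p) ∨ ¬R(n,n) ∨ R(n,q))

Move each ¬ inward, flipping quantifiers it crosses:
  (∃j ∃p (R(j,j) ∧ ¬R(p,p))) ∨ (∃n ∃q (¬R(n,n) ∨ R(n,q)))
Finally move all quantifiers to the prefix:
  ∃j ∃p ∃n ∃q (R(j,j) ∧ ¬R(p,p) ∨ ¬R(n,n) ∨ R(n,q))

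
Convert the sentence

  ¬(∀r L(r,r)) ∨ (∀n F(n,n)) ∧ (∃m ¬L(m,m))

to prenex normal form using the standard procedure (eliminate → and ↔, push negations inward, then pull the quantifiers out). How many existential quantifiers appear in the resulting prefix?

Move each ¬ inward, flipping quantifiers it crosses:
  (∃r ¬L(r,r)) ∨ (∀n F(n,n)) ∧ (∃m ¬L(m,m))
All bound variables are already distinct, so no renaming is needed.
Finally move all quantifiers to the prefix:
  ∃r ∀n ∃m (¬L(r,r) ∨ F(n,n) ∧ ¬L(m,m))
The prefix is ∃r ∀n ∃m: 1 universal, 2 existential.

2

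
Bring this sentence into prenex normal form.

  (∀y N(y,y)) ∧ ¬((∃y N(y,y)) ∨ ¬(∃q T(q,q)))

Move each ¬ inward, flipping quantifiers it crosses:
  (∀y N(y,y)) ∧ (∀y ¬N(y,y)) ∧ (∃q T(q,q))
Give each quantifier a distinct variable: y↦r.
  (∀y N(y,y)) ∧ (∀r ¬N(r,r)) ∧ (∃q T(q,q))
Finally move all quantifiers to the prefix:
  ∀y ∀r ∃q (N(y,y) ∧ ¬N(r,r) ∧ T(q,q))

∀y ∀r ∃q (N(y,y) ∧ ¬N(r,r) ∧ T(q,q))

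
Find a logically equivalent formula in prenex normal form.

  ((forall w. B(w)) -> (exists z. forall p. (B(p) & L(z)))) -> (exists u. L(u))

First replace A → B with ¬A ∨ B.
  ~(~(forall w. B(w)) | (exists z. forall p. (B(p) & L(z)))) | (exists u. L(u))
Move each ¬ inward, flipping quantifiers it crosses:
  (forall w. B(w)) & (forall z. exists p. (~B(p) | ~L(z))) | (exists u. L(u))
Finally move all quantifiers to the prefix:
  forall w. forall z. exists p. exists u. (B(w) & (~B(p) | ~L(z)) | L(u))

forall w. forall z. exists p. exists u. (B(w) & (~B(p) | ~L(z)) | L(u))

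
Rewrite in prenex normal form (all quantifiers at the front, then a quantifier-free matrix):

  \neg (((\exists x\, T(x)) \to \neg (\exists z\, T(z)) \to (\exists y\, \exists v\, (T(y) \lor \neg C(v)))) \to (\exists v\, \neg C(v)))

\forall x\, \exists z\, \exists y\, \exists v\, \forall y1\, ((\neg T(x) \lor T(z) \lor T(y) \lor \neg C(v)) \land C(y1))

Rewrite implications/biconditionals: A → B as ¬A ∨ B.
  \neg (\neg (\neg (\exists x\, T(x)) \lor \neg \neg (\exists z\, T(z)) \lor (\exists y\, \exists v\, (T(y) \lor \neg C(v)))) \lor (\exists v\, \neg C(v)))
Drive negations inward (¬∀x A ≡ ∃x ¬A, ¬∃x A ≡ ∀x ¬A, De Morgan for ∧/∨):
  ((\forall x\, \neg T(x)) \lor (\exists z\, T(z)) \lor (\exists y\, \exists v\, (T(y) \lor \neg C(v)))) \land (\forall v\, C(v))
Standardize variables apart so no two quantifiers bind the same name: v↦y1.
  ((\forall x\, \neg T(x)) \lor (\exists z\, T(z)) \lor (\exists y\, \exists v\, (T(y) \lor \neg C(v)))) \land (\forall y1\, C(y1))
Pull the quantifiers to the front (each side's bound variable is not free in the other side):
  \forall x\, \exists z\, \exists y\, \exists v\, \forall y1\, ((\neg T(x) \lor T(z) \lor T(y) \lor \neg C(v)) \land C(y1))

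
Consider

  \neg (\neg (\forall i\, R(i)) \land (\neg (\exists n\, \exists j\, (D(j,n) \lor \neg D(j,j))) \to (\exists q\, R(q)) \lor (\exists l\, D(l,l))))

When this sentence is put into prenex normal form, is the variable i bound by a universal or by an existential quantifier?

Rewrite implications/biconditionals: A → B as ¬A ∨ B.
  \neg (\neg (\forall i\, R(i)) \land (\neg \neg (\exists n\, \exists j\, (D(j,n) \lor \neg D(j,j))) \lor (\exists q\, R(q)) \lor (\exists l\, D(l,l))))
Move each ¬ inward, flipping quantifiers it crosses:
  (\forall i\, R(i)) \lor (\forall n\, \forall j\, (\neg D(j,n) \land D(j,j))) \land (\forall q\, \neg R(q)) \land (\forall l\, \neg D(l,l))
Pull the quantifiers to the front (each side's bound variable is not free in the other side):
  \forall i\, \forall n\, \forall j\, \forall q\, \forall l\, (R(i) \lor \neg D(j,n) \land D(j,j) \land \neg R(q) \land \neg D(l,l))
The quantifier \forall i sits under an even number of negations (counting the antecedent side of each →), so it remains universal.

universal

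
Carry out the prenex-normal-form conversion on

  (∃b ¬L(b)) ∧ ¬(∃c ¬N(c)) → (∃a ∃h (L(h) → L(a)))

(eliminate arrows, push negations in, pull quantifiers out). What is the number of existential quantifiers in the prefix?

Rewrite implications/biconditionals: A → B as ¬A ∨ B.
  ¬((∃b ¬L(b)) ∧ ¬(∃c ¬N(c))) ∨ (∃a ∃h (¬L(h) ∨ L(a)))
Move each ¬ inward, flipping quantifiers it crosses:
  (∀b L(b)) ∨ (∃c ¬N(c)) ∨ (∃a ∃h (¬L(h) ∨ L(a)))
All bound variables are already distinct, so no renaming is needed.
Pull the quantifiers to the front (each side's bound variable is not free in the other side):
  ∀b ∃c ∃a ∃h (L(b) ∨ ¬N(c) ∨ ¬L(h) ∨ L(a))
The prefix is ∀b ∃c ∃a ∃h: 1 universal, 3 existential.

3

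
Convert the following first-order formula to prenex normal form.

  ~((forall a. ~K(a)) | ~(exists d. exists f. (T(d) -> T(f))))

exists a. exists d. exists f. (K(a) & (~T(d) | T(f)))

Rewrite implications/biconditionals: A → B as ¬A ∨ B.
  ~((forall a. ~K(a)) | ~(exists d. exists f. (~T(d) | T(f))))
Move each ¬ inward, flipping quantifiers it crosses:
  (exists a. K(a)) & (exists d. exists f. (~T(d) | T(f)))
All bound variables are already distinct, so no renaming is needed.
Extract every quantifier outward, since the variables are now distinct and don't occur free across branches:
  exists a. exists d. exists f. (K(a) & (~T(d) | T(f)))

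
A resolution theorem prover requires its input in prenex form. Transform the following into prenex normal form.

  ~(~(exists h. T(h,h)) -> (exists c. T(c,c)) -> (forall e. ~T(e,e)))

forall h. exists c. exists e. (~T(h,h) & T(c,c) & T(e,e))

Eliminate → and ↔ using ¬ and ∨.
  ~(~~(exists h. T(h,h)) | ~(exists c. T(c,c)) | (forall e. ~T(e,e)))
Push ¬ through the quantifiers and connectives to reach negation normal form:
  (forall h. ~T(h,h)) & (exists c. T(c,c)) & (exists e. T(e,e))
All bound variables are already distinct, so no renaming is needed.
Finally move all quantifiers to the prefix:
  forall h. exists c. exists e. (~T(h,h) & T(c,c) & T(e,e))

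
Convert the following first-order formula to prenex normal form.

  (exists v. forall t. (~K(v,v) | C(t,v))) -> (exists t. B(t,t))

forall v. exists t. exists z. (K(v,v) & ~C(t,v) | B(z,z))

First replace A → B with ¬A ∨ B.
  ~(exists v. forall t. (~K(v,v) | C(t,v))) | (exists t. B(t,t))
Drive negations inward (¬∀x A ≡ ∃x ¬A, ¬∃x A ≡ ∀x ¬A, De Morgan for ∧/∨):
  (forall v. exists t. (K(v,v) & ~C(t,v))) | (exists t. B(t,t))
Standardize variables apart so no two quantifiers bind the same name: t↦z.
  (forall v. exists t. (K(v,v) & ~C(t,v))) | (exists z. B(z,z))
Finally move all quantifiers to the prefix:
  forall v. exists t. exists z. (K(v,v) & ~C(t,v) | B(z,z))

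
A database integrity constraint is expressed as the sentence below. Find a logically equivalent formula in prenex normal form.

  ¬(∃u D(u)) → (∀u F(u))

∃u ∀v (D(u) ∨ F(v))

Eliminate → and ↔ using ¬ and ∨.
  ¬¬(∃u D(u)) ∨ (∀u F(u))
Move each ¬ inward, flipping quantifiers it crosses:
  (∃u D(u)) ∨ (∀u F(u))
Standardize variables apart so no two quantifiers bind the same name: u↦v.
  (∃u D(u)) ∨ (∀v F(v))
Finally move all quantifiers to the prefix:
  ∃u ∀v (D(u) ∨ F(v))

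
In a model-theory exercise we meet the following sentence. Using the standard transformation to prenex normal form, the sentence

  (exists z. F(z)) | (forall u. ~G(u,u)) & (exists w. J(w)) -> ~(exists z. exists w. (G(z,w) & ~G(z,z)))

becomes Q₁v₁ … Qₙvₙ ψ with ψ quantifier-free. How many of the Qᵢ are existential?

1

Eliminate → and ↔ using ¬ and ∨.
  ~((exists z. F(z)) | (forall u. ~G(u,u)) & (exists w. J(w))) | ~(exists z. exists w. (G(z,w) & ~G(z,z)))
Move each ¬ inward, flipping quantifiers it crosses:
  (forall z. ~F(z)) & ((exists u. G(u,u)) | (forall w. ~J(w))) | (forall z. forall w. (~G(z,w) | G(z,z)))
Rename bound variables to avoid capture: z↦v, w↦y1.
  (forall z. ~F(z)) & ((exists u. G(u,u)) | (forall w. ~J(w))) | (forall v. forall y1. (~G(v,y1) | G(v,v)))
Pull the quantifiers to the front (each side's bound variable is not free in the other side):
  forall z. exists u. forall w. forall v. forall y1. (~F(z) & (G(u,u) | ~J(w)) | ~G(v,y1) | G(v,v))
The prefix is forall z exists u forall w forall v forall y1: 4 universal, 1 existential.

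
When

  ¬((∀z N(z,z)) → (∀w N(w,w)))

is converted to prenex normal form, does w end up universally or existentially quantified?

Eliminate → and ↔ using ¬ and ∨.
  ¬(¬(∀z N(z,z)) ∨ (∀w N(w,w)))
Move each ¬ inward, flipping quantifiers it crosses:
  (∀z N(z,z)) ∧ (∃w ¬N(w,w))
All bound variables are already distinct, so no renaming is needed.
Finally move all quantifiers to the prefix:
  ∀z ∃w (N(z,z) ∧ ¬N(w,w))
The quantifier ∀w sits under an odd number of negations (counting the antecedent side of each →), so it flips to ∃w.

existential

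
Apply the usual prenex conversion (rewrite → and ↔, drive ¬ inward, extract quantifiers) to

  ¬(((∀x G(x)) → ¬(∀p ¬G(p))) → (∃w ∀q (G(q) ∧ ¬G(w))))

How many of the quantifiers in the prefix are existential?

Eliminate → and ↔ using ¬ and ∨.
  ¬(¬(¬(∀x G(x)) ∨ ¬(∀p ¬G(p))) ∨ (∃w ∀q (G(q) ∧ ¬G(w))))
Move each ¬ inward, flipping quantifiers it crosses:
  ((∃x ¬G(x)) ∨ (∃p G(p))) ∧ (∀w ∃q (¬G(q) ∨ G(w)))
All bound variables are already distinct, so no renaming is needed.
Pull the quantifiers to the front (each side's bound variable is not free in the other side):
  ∃x ∃p ∀w ∃q ((¬G(x) ∨ G(p)) ∧ (¬G(q) ∨ G(w)))
The prefix is ∃x ∃p ∀w ∃q: 1 universal, 3 existential.

3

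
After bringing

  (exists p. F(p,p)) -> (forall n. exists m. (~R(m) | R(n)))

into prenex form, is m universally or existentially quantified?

existential

First replace A → B with ¬A ∨ B.
  ~(exists p. F(p,p)) | (forall n. exists m. (~R(m) | R(n)))
Drive negations inward (¬∀x A ≡ ∃x ¬A, ¬∃x A ≡ ∀x ¬A, De Morgan for ∧/∨):
  (forall p. ~F(p,p)) | (forall n. exists m. (~R(m) | R(n)))
All bound variables are already distinct, so no renaming is needed.
Extract every quantifier outward, since the variables are now distinct and don't occur free across branches:
  forall p. forall n. exists m. (~F(p,p) | ~R(m) | R(n))
The quantifier exists m sits under an even number of negations (counting the antecedent side of each →), so it remains existential.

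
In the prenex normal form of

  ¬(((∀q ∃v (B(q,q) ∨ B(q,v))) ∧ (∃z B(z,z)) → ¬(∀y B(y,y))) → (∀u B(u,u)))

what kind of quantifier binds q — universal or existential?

existential

First replace A → B with ¬A ∨ B.
  ¬(¬(¬((∀q ∃v (B(q,q) ∨ B(q,v))) ∧ (∃z B(z,z))) ∨ ¬(∀y B(y,y))) ∨ (∀u B(u,u)))
Move each ¬ inward, flipping quantifiers it crosses:
  ((∃q ∀v (¬B(q,q) ∧ ¬B(q,v))) ∨ (∀z ¬B(z,z)) ∨ (∃y ¬B(y,y))) ∧ (∃u ¬B(u,u))
All bound variables are already distinct, so no renaming is needed.
Finally move all quantifiers to the prefix:
  ∃q ∀v ∀z ∃y ∃u ((¬B(q,q) ∧ ¬B(q,v) ∨ ¬B(z,z) ∨ ¬B(y,y)) ∧ ¬B(u,u))
The quantifier ∀q sits under an odd number of negations (counting the antecedent side of each →), so it flips to ∃q.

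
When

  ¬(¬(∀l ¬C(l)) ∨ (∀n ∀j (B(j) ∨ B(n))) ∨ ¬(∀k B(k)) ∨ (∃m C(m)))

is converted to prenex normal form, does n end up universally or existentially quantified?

existential

Drive negations inward (¬∀x A ≡ ∃x ¬A, ¬∃x A ≡ ∀x ¬A, De Morgan for ∧/∨):
  (∀l ¬C(l)) ∧ (∃n ∃j (¬B(j) ∧ ¬B(n))) ∧ (∀k B(k)) ∧ (∀m ¬C(m))
All bound variables are already distinct, so no renaming is needed.
Finally move all quantifiers to the prefix:
  ∀l ∃n ∃j ∀k ∀m (¬C(l) ∧ ¬B(j) ∧ ¬B(n) ∧ B(k) ∧ ¬C(m))
The quantifier ∀n sits under an odd number of negations, so it flips to ∃n.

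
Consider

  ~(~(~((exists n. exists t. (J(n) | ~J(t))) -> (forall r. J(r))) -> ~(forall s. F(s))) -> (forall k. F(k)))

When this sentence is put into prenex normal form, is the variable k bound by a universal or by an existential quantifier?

existential

Rewrite implications/biconditionals: A → B as ¬A ∨ B.
  ~(~~(~~(~(exists n. exists t. (J(n) | ~J(t))) | (forall r. J(r))) | ~(forall s. F(s))) | (forall k. F(k)))
Push ¬ through the quantifiers and connectives to reach negation normal form:
  (exists n. exists t. (J(n) | ~J(t))) & (exists r. ~J(r)) & (forall s. F(s)) & (exists k. ~F(k))
Extract every quantifier outward, since the variables are now distinct and don't occur free across branches:
  exists n. exists t. exists r. forall s. exists k. ((J(n) | ~J(t)) & ~J(r) & F(s) & ~F(k))
The quantifier forall k sits under an odd number of negations (counting the antecedent side of each →), so it flips to exists k.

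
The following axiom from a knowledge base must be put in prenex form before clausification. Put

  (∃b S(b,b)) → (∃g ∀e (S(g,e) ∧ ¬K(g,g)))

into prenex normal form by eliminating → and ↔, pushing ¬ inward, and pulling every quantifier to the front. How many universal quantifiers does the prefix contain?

2

Eliminate → and ↔ using ¬ and ∨.
  ¬(∃b S(b,b)) ∨ (∃g ∀e (S(g,e) ∧ ¬K(g,g)))
Drive negations inward (¬∀x A ≡ ∃x ¬A, ¬∃x A ≡ ∀x ¬A, De Morgan for ∧/∨):
  (∀b ¬S(b,b)) ∨ (∃g ∀e (S(g,e) ∧ ¬K(g,g)))
Extract every quantifier outward, since the variables are now distinct and don't occur free across branches:
  ∀b ∃g ∀e (¬S(b,b) ∨ S(g,e) ∧ ¬K(g,g))
The prefix is ∀b ∃g ∀e: 2 universal, 1 existential.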